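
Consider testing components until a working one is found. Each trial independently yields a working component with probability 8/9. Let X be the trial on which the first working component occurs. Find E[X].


For geometric (trials until first success), E[X] = 1/p = 1/(8/9) = 9/8

9/8


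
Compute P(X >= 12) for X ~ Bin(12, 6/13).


P(X>=12) = P(X=12)
= 2176782336/23298085122481
= 2176782336/23298085122481

2176782336/23298085122481


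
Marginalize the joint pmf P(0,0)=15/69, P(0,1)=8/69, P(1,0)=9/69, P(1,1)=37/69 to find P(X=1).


P(X=1) = P(1,0)+P(1,1) = 9/69 + 37/69 = 46/69 = 2/3

2/3


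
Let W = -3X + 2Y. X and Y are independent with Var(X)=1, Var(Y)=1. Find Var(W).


Independence => Cov(X,Y)=0
Var(-3X + 2Y) = (-3)^2*Var(X) + 2^2*Var(Y)
= 9*1 + 4*1 = 13

13


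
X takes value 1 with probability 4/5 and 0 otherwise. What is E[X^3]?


For Bernoulli: X in {0,1}
E[X^3] = 0^3*(1-4/5) + 1^3*4/5 = 4/5

4/5


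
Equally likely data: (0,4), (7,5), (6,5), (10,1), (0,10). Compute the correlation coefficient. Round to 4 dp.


Cov(X,Y) = -8.0000, Var(X) = 15.8400, Var(Y) = 8.4000
rho = Cov/(sqrt(VarX)*sqrt(VarY)) = -0.6935

-0.6935


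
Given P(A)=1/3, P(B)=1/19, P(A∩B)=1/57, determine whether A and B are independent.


P(A)*P(B) = 1/3*1/19 = 1/57
P(A∩B) = 1/57, which equals P(A)P(B), so independent

Yes, A and B are independent


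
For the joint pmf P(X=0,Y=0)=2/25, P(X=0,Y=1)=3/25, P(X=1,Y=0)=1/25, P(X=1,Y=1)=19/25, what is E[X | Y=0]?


P(Y=0) = 3/25
E[X|Y=0] = (0*2 + 1*1)/3 = 1/3

1/3


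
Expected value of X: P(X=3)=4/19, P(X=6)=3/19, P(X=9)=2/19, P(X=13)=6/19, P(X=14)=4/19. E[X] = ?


E[X] = sum(x * P(x))
= 3*4/19 + 6*3/19 + 9*2/19 + 13*6/19 + 14*4/19
= 182/19

182/19


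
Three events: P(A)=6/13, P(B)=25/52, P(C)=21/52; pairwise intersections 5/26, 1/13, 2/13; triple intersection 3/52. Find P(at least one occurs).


P(A∪B∪C) = P(A)+P(B)+P(C) - P(AB)-P(AC)-P(BC) + P(ABC)
= 6/13+25/52+21/52 - 5/26-1/13-2/13 + 3/52
= 51/52

51/52


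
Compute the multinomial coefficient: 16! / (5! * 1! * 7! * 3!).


16! = 20922789888000
Denominator: 5!=120 * 1!=1 * 7!=5040 * 3!=6
Coefficient = 20922789888000 / 3628800 = 5765760

5765760


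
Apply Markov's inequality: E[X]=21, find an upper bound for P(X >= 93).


Markov: P(X >= a) <= E[X]/a
P(X >= 93) <= 21/93 = 7/31

7/31


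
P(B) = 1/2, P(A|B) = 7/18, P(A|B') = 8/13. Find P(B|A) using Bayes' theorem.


P(A) = P(A|B)P(B) + P(A|B')P(B') = 7/18*1/2 + 8/13*1/2 = 235/468
P(B|A) = P(A|B)P(B)/P(A) = (7/36)/(235/468) = 91/235

91/235


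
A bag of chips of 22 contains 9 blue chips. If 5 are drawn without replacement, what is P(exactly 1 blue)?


P(X=1) = C(9,1)*C(13,4) / C(22,5)
= 9*715 / 26334
= 6435/26334 = 65/266

65/266


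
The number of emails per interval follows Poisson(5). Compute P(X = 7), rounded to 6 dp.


P(X=7) = e^(-5) * 5^7 / 7!
≈ 0.006737946999 * 78125 / 5040
≈ 0.104445

0.104445


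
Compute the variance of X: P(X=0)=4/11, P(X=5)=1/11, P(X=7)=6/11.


E[X] = 47/11, E[X^2] = 29
Var(X) = E[X^2] - (E[X])^2 = 29 - (47/11)^2 = 1300/121

1300/121


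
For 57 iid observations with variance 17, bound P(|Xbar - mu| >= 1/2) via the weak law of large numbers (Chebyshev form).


Var(Xbar) = Var(X)/n = 17/57
Chebyshev: P(|Xbar-mu| >= 1/2) <= Var(Xbar)/(1/2)^2 = (17/57)/(1/4) = 68/57
Bound exceeds 1, so trivial bound: 1

1


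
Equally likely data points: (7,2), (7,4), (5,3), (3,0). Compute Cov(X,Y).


E[X]=11/2, E[Y]=9/4, E[XY]=57/4
Cov(X,Y) = E[XY] - E[X]E[Y] = 57/4 - 11/2*9/4 = 15/8

15/8


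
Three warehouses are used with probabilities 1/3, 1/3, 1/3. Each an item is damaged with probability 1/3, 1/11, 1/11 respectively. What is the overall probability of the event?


P(A) = P(A|B1)P(B1) + P(A|B2)P(B2) + P(A|B3)P(B3)
= 1/3*1/3 + 1/11*1/3 + 1/11*1/3
= 1/9 + 1/33 + 1/33 = 17/99

17/99


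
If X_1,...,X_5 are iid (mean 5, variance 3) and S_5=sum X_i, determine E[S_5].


E[S_n] = n*E[X_1] = 5*5 = 25

25


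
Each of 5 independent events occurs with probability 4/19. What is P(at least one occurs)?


P(at least one) = 1 - P(none)
P(none) = (1 - 4/19)^5 = (15/19)^5 = 759375/2476099
P(at least one) = 1 - 759375/2476099 = 1716724/2476099

1716724/2476099


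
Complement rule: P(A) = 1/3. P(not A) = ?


P(A') = 1 - P(A) = 1 - 1/3 = 2/3

2/3


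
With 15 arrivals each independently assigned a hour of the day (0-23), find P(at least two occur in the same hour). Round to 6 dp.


P(all different) = prod((24-i)/24 for i=0..14) = 0.003387
P(at least one match) = 1 - 0.003387 = 0.996613

0.996613


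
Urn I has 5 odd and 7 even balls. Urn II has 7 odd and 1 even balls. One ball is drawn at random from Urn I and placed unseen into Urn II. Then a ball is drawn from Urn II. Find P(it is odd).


P(transfer odd) = 5/12; P(transfer even) = 7/12
If odd transferred: Urn II has 8 odd of 9, so P(odd|odd moved) = 8/9
If even transferred: Urn II has 7 odd of 9, so P(odd|even moved) = 7/9
By total probability: P(odd) = 5/12*8/9 + 7/12*7/9 = 89/108

89/108


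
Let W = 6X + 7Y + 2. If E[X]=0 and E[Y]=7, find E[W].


E[6X + 7Y + 2] = 6*E[X] + 7*E[Y] + 2
= (6)*(0) + (7)*(7) + (2)
= 0 + 49 + 2 = 51

51


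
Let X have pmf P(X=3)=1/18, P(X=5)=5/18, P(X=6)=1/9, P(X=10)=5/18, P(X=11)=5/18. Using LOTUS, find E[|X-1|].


E[|X-1|] = sum(g(x)*P(x))
= 2*1/18 + 4*5/18 + 5*1/9 + 9*5/18 + 10*5/18
= 127/18

127/18


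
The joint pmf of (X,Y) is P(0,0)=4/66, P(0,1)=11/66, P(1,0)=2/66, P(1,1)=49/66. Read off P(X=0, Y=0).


Read from table: P(X=0, Y=0) = 4/66 = 2/33

2/33


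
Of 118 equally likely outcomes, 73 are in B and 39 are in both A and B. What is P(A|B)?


P(A|B) = P(A∩B)/P(B) = (39/118)/(73/118) = 39/73

39/73


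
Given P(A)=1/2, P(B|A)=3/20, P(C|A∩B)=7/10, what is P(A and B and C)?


P(A∩B∩C) = P(A) * P(B|A) * P(C|A∩B)
= 1/2 * 3/20 * 7/10
= 3/40 * 7/10 = 21/400

21/400


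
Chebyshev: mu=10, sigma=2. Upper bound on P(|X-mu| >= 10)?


k = 10/2 = 5
Chebyshev: P(|X-mu| >= k*sigma) <= 1/k^2 = 1/5^2 = 1/25

1/25


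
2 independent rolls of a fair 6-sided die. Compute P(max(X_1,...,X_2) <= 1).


P(max <= 1) = P(all X_i <= 1) = (P(X_1 <= 1))^2
= (1/6)^2 = 1/36

1/36


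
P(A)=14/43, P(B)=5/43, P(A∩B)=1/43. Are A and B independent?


P(A)*P(B) = 14/43*5/43 = 70/1849
P(A∩B) = 1/43 != 70/1849, so not independent

No, A and B are not independent


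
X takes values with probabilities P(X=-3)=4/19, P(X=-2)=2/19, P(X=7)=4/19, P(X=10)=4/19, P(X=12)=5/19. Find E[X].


E[X] = sum(x * P(x))
= -3*4/19 - 2*2/19 + 7*4/19 + 10*4/19 + 12*5/19
= 112/19

112/19


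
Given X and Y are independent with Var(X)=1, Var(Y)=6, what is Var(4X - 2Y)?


Independence => Cov(X,Y)=0
Var(4X - 2Y) = 4^2*Var(X) + (-2)^2*Var(Y)
= 16*1 + 4*6 = 40

40


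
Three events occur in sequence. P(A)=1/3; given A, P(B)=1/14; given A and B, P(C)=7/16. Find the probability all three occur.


P(A∩B∩C) = P(A) * P(B|A) * P(C|A∩B)
= 1/3 * 1/14 * 7/16
= 1/42 * 7/16 = 1/96

1/96


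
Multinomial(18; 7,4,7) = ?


18! = 6402373705728000
Denominator: 7!=5040 * 4!=24 * 7!=5040
Coefficient = 6402373705728000 / 609638400 = 10501920

10501920


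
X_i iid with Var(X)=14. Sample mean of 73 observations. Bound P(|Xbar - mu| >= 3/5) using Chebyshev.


Var(Xbar) = Var(X)/n = 14/73
Chebyshev: P(|Xbar-mu| >= 3/5) <= Var(Xbar)/(3/5)^2 = (14/73)/(9/25) = 350/657

350/657


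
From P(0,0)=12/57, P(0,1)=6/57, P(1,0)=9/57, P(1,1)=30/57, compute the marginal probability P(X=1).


P(X=1) = P(1,0)+P(1,1) = 9/57 + 30/57 = 39/57 = 13/19

13/19


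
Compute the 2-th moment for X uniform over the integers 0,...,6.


E[X^2] = (1/7) * sum(x^2 for x=0..6)
= 91/7 = 13

13


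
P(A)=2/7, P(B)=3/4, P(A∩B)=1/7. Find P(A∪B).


P(A∪B) = P(A) + P(B) - P(A∩B)
= 2/7 + 3/4 - 1/7 = 25/28

25/28


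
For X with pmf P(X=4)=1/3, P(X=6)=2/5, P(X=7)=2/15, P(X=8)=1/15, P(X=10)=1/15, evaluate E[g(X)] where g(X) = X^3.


E[X^3] = sum(g(x)*P(x))
= 64*1/3 + 216*2/5 + 343*2/15 + 512*1/15 + 1000*1/15
= 3814/15

3814/15


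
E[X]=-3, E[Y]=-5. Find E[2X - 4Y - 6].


E[2X - 4Y - 6] = 2*E[X] - 4*E[Y] - 6
= (2)*(-3) + (-4)*(-5) + (-6)
= -6 + 20 - 6 = 8

8


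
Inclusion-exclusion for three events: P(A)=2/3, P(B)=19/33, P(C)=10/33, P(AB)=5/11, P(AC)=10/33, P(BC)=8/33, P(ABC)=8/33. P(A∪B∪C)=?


P(A∪B∪C) = P(A)+P(B)+P(C) - P(AB)-P(AC)-P(BC) + P(ABC)
= 2/3+19/33+10/33 - 5/11-10/33-8/33 + 8/33
= 26/33

26/33


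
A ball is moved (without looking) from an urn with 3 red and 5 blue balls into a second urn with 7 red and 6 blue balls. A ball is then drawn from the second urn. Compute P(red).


P(transfer red) = 3/8; P(transfer blue) = 5/8
If red transferred: Urn II has 8 red of 14, so P(red|red moved) = 4/7
If blue transferred: Urn II has 7 red of 14, so P(red|blue moved) = 1/2
By total probability: P(red) = 3/8*4/7 + 5/8*1/2 = 59/112

59/112


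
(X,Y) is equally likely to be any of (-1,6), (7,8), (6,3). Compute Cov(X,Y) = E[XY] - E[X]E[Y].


E[X]=4, E[Y]=17/3, E[XY]=68/3
Cov(X,Y) = E[XY] - E[X]E[Y] = 68/3 - 4*17/3 = 0

0


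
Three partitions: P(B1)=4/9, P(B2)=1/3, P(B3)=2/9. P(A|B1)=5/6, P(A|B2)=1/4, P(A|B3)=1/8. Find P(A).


P(A) = P(A|B1)P(B1) + P(A|B2)P(B2) + P(A|B3)P(B3)
= 5/6*4/9 + 1/4*1/3 + 1/8*2/9
= 10/27 + 1/12 + 1/36 = 13/27

13/27


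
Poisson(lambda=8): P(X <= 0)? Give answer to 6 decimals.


P(X<=0) = e^(-8)*8^0/0!
≈ 0.0003354626
≈ 0.000335

0.000335


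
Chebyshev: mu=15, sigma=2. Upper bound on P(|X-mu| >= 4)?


k = 4/2 = 2
Chebyshev: P(|X-mu| >= k*sigma) <= 1/k^2 = 1/2^2 = 1/4

1/4


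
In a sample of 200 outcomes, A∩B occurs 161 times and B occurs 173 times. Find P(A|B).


P(A|B) = P(A∩B)/P(B) = (161/200)/(173/200) = 161/173

161/173


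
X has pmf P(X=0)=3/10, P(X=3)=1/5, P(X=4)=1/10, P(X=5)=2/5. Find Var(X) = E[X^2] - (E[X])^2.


E[X] = 3, E[X^2] = 67/5
Var(X) = E[X^2] - (E[X])^2 = 67/5 - (3)^2 = 22/5

22/5


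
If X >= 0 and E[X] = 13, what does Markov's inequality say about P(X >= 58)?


Markov: P(X >= a) <= E[X]/a
P(X >= 58) <= 13/58

13/58


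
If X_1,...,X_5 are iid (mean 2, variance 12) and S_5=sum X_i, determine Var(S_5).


By independence, Var(S_n) = n*Var(X_1) = 5*12 = 60

60


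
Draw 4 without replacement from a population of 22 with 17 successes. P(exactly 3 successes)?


P(X=3) = C(17,3)*C(5,1) / C(22,4)
= 680*5 / 7315
= 3400/7315 = 680/1463

680/1463


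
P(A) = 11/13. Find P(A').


P(A') = 1 - P(A) = 1 - 11/13 = 2/13

2/13


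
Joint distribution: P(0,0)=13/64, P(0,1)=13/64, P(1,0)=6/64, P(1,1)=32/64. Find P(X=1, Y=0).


Read from table: P(X=1, Y=0) = 6/64 = 3/32

3/32


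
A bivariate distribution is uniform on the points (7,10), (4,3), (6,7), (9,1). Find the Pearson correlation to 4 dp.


Cov(X,Y) = -0.8750, Var(X) = 3.2500, Var(Y) = 12.1875
rho = Cov/(sqrt(VarX)*sqrt(VarY)) = -0.1390

-0.1390


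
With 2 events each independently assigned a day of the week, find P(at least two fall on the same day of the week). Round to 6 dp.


P(all different) = prod((7-i)/7 for i=0..1) = 0.857143
P(at least one match) = 1 - 0.857143 = 0.142857

0.142857


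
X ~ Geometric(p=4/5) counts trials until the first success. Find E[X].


For geometric (trials until first success), E[X] = 1/p = 1/(4/5) = 5/4

5/4


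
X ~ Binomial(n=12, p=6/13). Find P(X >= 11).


P(X>=11) = P(X=11) + P(X=12)
= 30474952704/23298085122481 + 2176782336/23298085122481
= 32651735040/23298085122481

32651735040/23298085122481


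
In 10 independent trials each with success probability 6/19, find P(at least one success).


P(at least one) = 1 - P(none)
P(none) = (1 - 6/19)^10 = (13/19)^10 = 137858491849/6131066257801
P(at least one) = 1 - 137858491849/6131066257801 = 5993207765952/6131066257801

5993207765952/6131066257801


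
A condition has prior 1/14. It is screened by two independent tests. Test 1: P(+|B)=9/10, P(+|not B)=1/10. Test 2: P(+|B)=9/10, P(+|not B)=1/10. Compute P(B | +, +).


After test 1: P(+) = 9/10*1/14 + 1/10*13/14 = 11/70
P(B|+) = (9/140)/(11/70) = 9/22
After test 2 (use post1 as new prior): P(+) = 9/10*9/22 + 1/10*13/22 = 47/110
P(B|+,+) = (81/220)/(47/110) = 81/94

81/94


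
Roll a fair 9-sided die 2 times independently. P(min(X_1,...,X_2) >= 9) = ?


P(min >= 9) = P(all X_i >= 9) = (P(X_1 >= 9))^2
= (1/9)^2 = 1/81

1/81


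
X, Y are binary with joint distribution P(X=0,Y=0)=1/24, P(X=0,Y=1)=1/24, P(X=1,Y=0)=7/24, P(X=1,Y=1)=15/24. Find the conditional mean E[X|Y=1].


P(Y=1) = 16/24
E[X|Y=1] = (0*1 + 1*15)/16 = 15/16

15/16


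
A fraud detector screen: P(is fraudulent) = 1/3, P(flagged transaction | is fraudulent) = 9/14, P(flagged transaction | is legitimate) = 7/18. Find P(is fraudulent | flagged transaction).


P(A) = P(A|B)P(B) + P(A|B')P(B') = 9/14*1/3 + 7/18*2/3 = 179/378
P(B|A) = P(A|B)P(B)/P(A) = (3/14)/(179/378) = 81/179

81/179


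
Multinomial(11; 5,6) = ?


11! = 39916800
Denominator: 5!=120 * 6!=720
Coefficient = 39916800 / 86400 = 462

462


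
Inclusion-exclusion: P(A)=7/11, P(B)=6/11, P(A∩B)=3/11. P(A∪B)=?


P(A∪B) = P(A) + P(B) - P(A∩B)
= 7/11 + 6/11 - 3/11 = 10/11

10/11


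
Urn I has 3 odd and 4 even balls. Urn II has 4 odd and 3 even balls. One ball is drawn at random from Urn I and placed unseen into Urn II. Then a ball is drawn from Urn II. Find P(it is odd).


P(transfer odd) = 3/7; P(transfer even) = 4/7
If odd transferred: Urn II has 5 odd of 8, so P(odd|odd moved) = 5/8
If even transferred: Urn II has 4 odd of 8, so P(odd|even moved) = 1/2
By total probability: P(odd) = 3/7*5/8 + 4/7*1/2 = 31/56

31/56


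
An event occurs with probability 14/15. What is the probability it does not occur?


P(A') = 1 - P(A) = 1 - 14/15 = 1/15

1/15


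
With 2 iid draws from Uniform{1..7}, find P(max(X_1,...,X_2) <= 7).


P(max <= 7) = P(all X_i <= 7) = (P(X_1 <= 7))^2
= (7/7)^2 = 1^2 = 1

1


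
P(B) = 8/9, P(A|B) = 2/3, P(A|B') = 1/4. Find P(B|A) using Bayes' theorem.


P(A) = P(A|B)P(B) + P(A|B')P(B') = 2/3*8/9 + 1/4*1/9 = 67/108
P(B|A) = P(A|B)P(B)/P(A) = (16/27)/(67/108) = 64/67

64/67


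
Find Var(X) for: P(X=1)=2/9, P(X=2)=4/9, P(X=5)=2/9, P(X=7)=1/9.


E[X] = 3, E[X^2] = 13
Var(X) = E[X^2] - (E[X])^2 = 13 - (3)^2 = 4

4


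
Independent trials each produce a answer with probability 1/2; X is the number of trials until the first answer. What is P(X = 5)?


P(X=5) = (1-p)^4 * p = (1/2)^4 * 1/2
= 1/16 * 1/2 = 1/32

1/32


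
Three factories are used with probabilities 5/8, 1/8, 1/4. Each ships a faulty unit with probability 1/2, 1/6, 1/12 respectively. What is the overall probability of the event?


P(A) = P(A|B1)P(B1) + P(A|B2)P(B2) + P(A|B3)P(B3)
= 1/2*5/8 + 1/6*1/8 + 1/12*1/4
= 5/16 + 1/48 + 1/48 = 17/48

17/48


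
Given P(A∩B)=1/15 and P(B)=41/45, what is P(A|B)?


P(A|B) = P(A∩B)/P(B) = (3/45)/(41/45) = 3/41

3/41


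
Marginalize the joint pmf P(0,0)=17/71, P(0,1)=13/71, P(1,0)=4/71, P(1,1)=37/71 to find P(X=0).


P(X=0) = P(0,0)+P(0,1) = 17/71 + 13/71 = 30/71

30/71


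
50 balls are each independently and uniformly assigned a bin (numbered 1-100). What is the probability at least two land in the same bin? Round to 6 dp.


P(all different) = prod((100-i)/100 for i=0..49) = 0.000000
P(at least one match) = 1 - 0.000000 = 1.000000

1.000000


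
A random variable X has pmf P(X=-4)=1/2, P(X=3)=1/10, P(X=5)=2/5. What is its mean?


E[X] = sum(x * P(x))
= -4*1/2 + 3*1/10 + 5*2/5
= 3/10

3/10


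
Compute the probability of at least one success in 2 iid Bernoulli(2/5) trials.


P(at least one) = 1 - P(none)
P(none) = (1 - 2/5)^2 = (3/5)^2 = 9/25
P(at least one) = 1 - 9/25 = 16/25

16/25


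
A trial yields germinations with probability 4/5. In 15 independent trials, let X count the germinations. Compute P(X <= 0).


P(X<=0) = P(X=0)
= 1/30517578125
= 1/30517578125

1/30517578125


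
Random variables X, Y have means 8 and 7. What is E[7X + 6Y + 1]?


E[7X + 6Y + 1] = 7*E[X] + 6*E[Y] + 1
= (7)*(8) + (6)*(7) + (1)
= 56 + 42 + 1 = 99

99


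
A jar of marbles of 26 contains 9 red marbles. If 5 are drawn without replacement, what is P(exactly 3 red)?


P(X=3) = C(9,3)*C(17,2) / C(26,5)
= 84*136 / 65780
= 11424/65780 = 2856/16445

2856/16445


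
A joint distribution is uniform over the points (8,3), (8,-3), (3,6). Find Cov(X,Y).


E[X]=19/3, E[Y]=2, E[XY]=6
Cov(X,Y) = E[XY] - E[X]E[Y] = 6 - 19/3*2 = -20/3

-20/3


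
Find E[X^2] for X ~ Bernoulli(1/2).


For Bernoulli: X in {0,1}
E[X^2] = 0^2*(1-1/2) + 1^2*1/2 = 1/2

1/2


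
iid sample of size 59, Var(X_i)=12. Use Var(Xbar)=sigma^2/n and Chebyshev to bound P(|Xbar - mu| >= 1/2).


Var(Xbar) = Var(X)/n = 12/59
Chebyshev: P(|Xbar-mu| >= 1/2) <= Var(Xbar)/(1/2)^2 = (12/59)/(1/4) = 48/59

48/59


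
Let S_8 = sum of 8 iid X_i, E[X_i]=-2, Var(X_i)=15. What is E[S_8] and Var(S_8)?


E[S_n] = n*mu = 8*-2 = -16
Var(S_n) = n*sigma^2 = 8*15 = 120

E[S_8]=-16, Var(S_8)=120


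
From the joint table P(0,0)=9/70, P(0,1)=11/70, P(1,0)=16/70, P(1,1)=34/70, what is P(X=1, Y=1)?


Read from table: P(X=1, Y=1) = 34/70 = 17/35

17/35


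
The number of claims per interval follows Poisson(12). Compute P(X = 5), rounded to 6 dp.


P(X=5) = e^(-12) * 12^5 / 5!
≈ 0.000006144212353 * 248832 / 120
≈ 0.012741

0.012741


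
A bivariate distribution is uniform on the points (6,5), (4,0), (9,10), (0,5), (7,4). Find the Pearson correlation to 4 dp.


Cov(X,Y) = 4.6400, Var(X) = 9.3600, Var(Y) = 10.1600
rho = Cov/(sqrt(VarX)*sqrt(VarY)) = 0.4758

0.4758


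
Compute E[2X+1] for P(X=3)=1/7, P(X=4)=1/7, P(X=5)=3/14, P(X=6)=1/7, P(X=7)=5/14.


E[2X+1] = sum(g(x)*P(x))
= 7*1/7 + 9*1/7 + 11*3/14 + 13*1/7 + 15*5/14
= 83/7

83/7


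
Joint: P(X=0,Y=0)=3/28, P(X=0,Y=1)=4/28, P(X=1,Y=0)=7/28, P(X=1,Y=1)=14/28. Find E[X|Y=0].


P(Y=0) = 10/28
E[X|Y=0] = (0*3 + 1*7)/10 = 7/10

7/10


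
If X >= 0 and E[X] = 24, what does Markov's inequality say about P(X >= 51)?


Markov: P(X >= a) <= E[X]/a
P(X >= 51) <= 24/51 = 8/17

8/17


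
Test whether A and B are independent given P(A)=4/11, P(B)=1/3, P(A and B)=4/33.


P(A)*P(B) = 4/11*1/3 = 4/33
P(A∩B) = 4/33, which equals P(A)P(B), so independent

Yes, A and B are independent


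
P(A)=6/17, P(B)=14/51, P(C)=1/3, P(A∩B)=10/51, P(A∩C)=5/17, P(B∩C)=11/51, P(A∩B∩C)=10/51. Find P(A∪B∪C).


P(A∪B∪C) = P(A)+P(B)+P(C) - P(AB)-P(AC)-P(BC) + P(ABC)
= 6/17+14/51+1/3 - 10/51-5/17-11/51 + 10/51
= 23/51

23/51


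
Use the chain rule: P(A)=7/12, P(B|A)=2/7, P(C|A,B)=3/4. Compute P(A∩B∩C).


P(A∩B∩C) = P(A) * P(B|A) * P(C|A∩B)
= 7/12 * 2/7 * 3/4
= 1/6 * 3/4 = 1/8

1/8


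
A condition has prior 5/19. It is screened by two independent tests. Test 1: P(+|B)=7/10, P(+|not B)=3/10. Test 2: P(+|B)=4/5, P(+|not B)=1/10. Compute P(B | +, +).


After test 1: P(+) = 7/10*5/19 + 3/10*14/19 = 77/190
P(B|+) = (7/38)/(77/190) = 5/11
After test 2 (use post1 as new prior): P(+) = 4/5*5/11 + 1/10*6/11 = 23/55
P(B|+,+) = (4/11)/(23/55) = 20/23

20/23


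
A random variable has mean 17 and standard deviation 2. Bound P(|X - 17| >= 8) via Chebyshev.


k = 8/2 = 4
Chebyshev: P(|X-mu| >= k*sigma) <= 1/k^2 = 1/4^2 = 1/16

1/16


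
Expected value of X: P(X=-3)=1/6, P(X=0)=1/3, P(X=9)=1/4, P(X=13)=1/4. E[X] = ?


E[X] = sum(x * P(x))
= -3*1/6 + 0*1/3 + 9*1/4 + 13*1/4
= 5

5


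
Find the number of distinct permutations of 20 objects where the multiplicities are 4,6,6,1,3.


20! = 2432902008176640000
Denominator: 4!=24 * 6!=720 * 6!=720 * 1!=1 * 3!=6
Coefficient = 2432902008176640000 / 74649600 = 32590958400

32590958400


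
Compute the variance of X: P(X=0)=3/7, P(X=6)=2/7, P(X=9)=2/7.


E[X] = 30/7, E[X^2] = 234/7
Var(X) = E[X^2] - (E[X])^2 = 234/7 - (30/7)^2 = 738/49

738/49


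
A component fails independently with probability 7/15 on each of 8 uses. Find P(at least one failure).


P(at least one) = 1 - P(none)
P(none) = (1 - 7/15)^8 = (8/15)^8 = 16777216/2562890625
P(at least one) = 1 - 16777216/2562890625 = 2546113409/2562890625

2546113409/2562890625


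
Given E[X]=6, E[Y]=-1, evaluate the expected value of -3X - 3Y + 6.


E[-3X - 3Y + 6] = -3*E[X] - 3*E[Y] + 6
= (-3)*(6) + (-3)*(-1) + (6)
= -18 + 3 + 6 = -9

-9


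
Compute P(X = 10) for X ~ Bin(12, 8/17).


P(X=10) = C(12,10) * p^10 * (1-p)^2
= 66 * 1073741824/2015993900449 * 81/289
= 5740223791104/582622237229761

5740223791104/582622237229761


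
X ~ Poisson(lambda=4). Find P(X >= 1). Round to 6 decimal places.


P(X>=1) = 1 - P(X<=0) = 1 - (e^(-4)*4^0/0!)
≈ 1 - 0.0183156389 = 0.9816843611
≈ 0.981684

0.981684


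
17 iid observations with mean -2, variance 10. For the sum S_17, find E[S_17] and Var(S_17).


E[S_n] = n*mu = 17*-2 = -34
Var(S_n) = n*sigma^2 = 17*10 = 170

E[S_17]=-34, Var(S_17)=170


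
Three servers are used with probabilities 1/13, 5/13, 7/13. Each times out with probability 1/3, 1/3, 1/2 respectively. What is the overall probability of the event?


P(A) = P(A|B1)P(B1) + P(A|B2)P(B2) + P(A|B3)P(B3)
= 1/3*1/13 + 1/3*5/13 + 1/2*7/13
= 1/39 + 5/39 + 7/26 = 11/26

11/26


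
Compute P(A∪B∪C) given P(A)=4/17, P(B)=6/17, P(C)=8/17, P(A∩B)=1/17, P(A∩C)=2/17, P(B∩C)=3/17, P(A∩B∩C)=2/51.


P(A∪B∪C) = P(A)+P(B)+P(C) - P(AB)-P(AC)-P(BC) + P(ABC)
= 4/17+6/17+8/17 - 1/17-2/17-3/17 + 2/51
= 38/51

38/51


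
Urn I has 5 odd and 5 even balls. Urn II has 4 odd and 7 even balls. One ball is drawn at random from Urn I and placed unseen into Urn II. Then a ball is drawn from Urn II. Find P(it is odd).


P(transfer odd) = 5/10 = 1/2; P(transfer even) = 1/2
If odd transferred: Urn II has 5 odd of 12, so P(odd|odd moved) = 5/12
If even transferred: Urn II has 4 odd of 12, so P(odd|even moved) = 1/3
By total probability: P(odd) = 1/2*5/12 + 1/2*1/3 = 3/8

3/8


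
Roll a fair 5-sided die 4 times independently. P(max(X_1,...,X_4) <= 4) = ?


P(max <= 4) = P(all X_i <= 4) = (P(X_1 <= 4))^4
= (4/5)^4 = 256/625

256/625


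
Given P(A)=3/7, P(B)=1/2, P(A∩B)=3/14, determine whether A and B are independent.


P(A)*P(B) = 3/7*1/2 = 3/14
P(A∩B) = 3/14, which equals P(A)P(B), so independent

Yes, A and B are independent


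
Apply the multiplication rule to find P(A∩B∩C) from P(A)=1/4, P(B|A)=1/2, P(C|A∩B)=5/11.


P(A∩B∩C) = P(A) * P(B|A) * P(C|A∩B)
= 1/4 * 1/2 * 5/11
= 1/8 * 5/11 = 5/88

5/88


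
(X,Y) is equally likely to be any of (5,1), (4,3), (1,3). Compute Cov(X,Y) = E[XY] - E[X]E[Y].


E[X]=10/3, E[Y]=7/3, E[XY]=20/3
Cov(X,Y) = E[XY] - E[X]E[Y] = 20/3 - 10/3*7/3 = -10/9

-10/9


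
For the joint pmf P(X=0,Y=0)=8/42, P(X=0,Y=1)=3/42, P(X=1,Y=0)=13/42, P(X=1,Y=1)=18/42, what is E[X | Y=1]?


P(Y=1) = 21/42
E[X|Y=1] = (0*3 + 1*18)/21 = 18/21 = 6/7

6/7


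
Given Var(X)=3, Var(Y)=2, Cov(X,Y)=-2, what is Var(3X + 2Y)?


Var(3X + 2Y) = 3^2*Var(X) + 2^2*Var(Y) + 2*3*2*Cov(X,Y)
= 9*3 + 4*2 + 12*(-2)
= 27 + 8 - 24 = 11

11


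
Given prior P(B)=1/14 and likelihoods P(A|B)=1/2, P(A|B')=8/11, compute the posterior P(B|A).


P(A) = P(A|B)P(B) + P(A|B')P(B') = 1/2*1/14 + 8/11*13/14 = 219/308
P(B|A) = P(A|B)P(B)/P(A) = (1/28)/(219/308) = 11/219

11/219


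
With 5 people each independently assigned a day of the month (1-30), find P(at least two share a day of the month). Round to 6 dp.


P(all different) = prod((30-i)/30 for i=0..4) = 0.703733
P(at least one match) = 1 - 0.703733 = 0.296267

0.296267


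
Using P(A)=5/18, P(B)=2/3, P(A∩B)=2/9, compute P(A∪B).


P(A∪B) = P(A) + P(B) - P(A∩B)
= 5/18 + 2/3 - 2/9 = 13/18

13/18


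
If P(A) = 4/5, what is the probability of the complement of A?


P(A') = 1 - P(A) = 1 - 4/5 = 1/5

1/5


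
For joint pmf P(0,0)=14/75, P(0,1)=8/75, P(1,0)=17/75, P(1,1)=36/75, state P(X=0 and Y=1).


Read from table: P(X=0, Y=1) = 8/75

8/75


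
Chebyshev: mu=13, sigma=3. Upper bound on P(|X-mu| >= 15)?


k = 15/3 = 5
Chebyshev: P(|X-mu| >= k*sigma) <= 1/k^2 = 1/5^2 = 1/25

1/25


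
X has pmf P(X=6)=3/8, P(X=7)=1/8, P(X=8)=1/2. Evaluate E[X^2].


E[X^2] = sum(x^2 * P(x))
= 36*3/8 + 49*1/8 + 64*1/2
= 413/8

413/8


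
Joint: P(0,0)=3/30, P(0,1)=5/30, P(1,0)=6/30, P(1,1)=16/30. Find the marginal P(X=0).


P(X=0) = P(0,0)+P(0,1) = 3/30 + 5/30 = 8/30 = 4/15

4/15


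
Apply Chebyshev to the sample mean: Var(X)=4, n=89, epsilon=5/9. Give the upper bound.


Var(Xbar) = Var(X)/n = 4/89
Chebyshev: P(|Xbar-mu| >= 5/9) <= Var(Xbar)/(5/9)^2 = (4/89)/(25/81) = 324/2225

324/2225


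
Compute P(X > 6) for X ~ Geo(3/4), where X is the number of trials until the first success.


P(X > 6) = P(first 6 trials all fail) = (1-p)^6 = (1/4)^6 = 1/4096

1/4096


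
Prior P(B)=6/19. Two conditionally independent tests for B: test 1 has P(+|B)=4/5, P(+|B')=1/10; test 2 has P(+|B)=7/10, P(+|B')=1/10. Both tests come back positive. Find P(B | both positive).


After test 1: P(+) = 4/5*6/19 + 1/10*13/19 = 61/190
P(B|+) = (24/95)/(61/190) = 48/61
After test 2 (use post1 as new prior): P(+) = 7/10*48/61 + 1/10*13/61 = 349/610
P(B|+,+) = (168/305)/(349/610) = 336/349

336/349


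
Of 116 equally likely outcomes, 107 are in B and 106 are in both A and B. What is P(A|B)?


P(A|B) = P(A∩B)/P(B) = (106/116)/(107/116) = 106/107

106/107


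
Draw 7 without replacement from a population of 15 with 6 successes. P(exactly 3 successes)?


P(X=3) = C(6,3)*C(9,4) / C(15,7)
= 20*126 / 6435
= 2520/6435 = 56/143

56/143


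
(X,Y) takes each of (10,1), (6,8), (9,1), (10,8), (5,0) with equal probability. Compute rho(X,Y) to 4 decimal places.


Cov(X,Y) = 0.6000, Var(X) = 4.4000, Var(Y) = 13.0400
rho = Cov/(sqrt(VarX)*sqrt(VarY)) = 0.0792

0.0792


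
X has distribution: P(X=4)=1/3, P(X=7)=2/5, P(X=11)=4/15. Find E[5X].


E[5X] = sum(g(x)*P(x))
= 20*1/3 + 35*2/5 + 55*4/15
= 106/3

106/3


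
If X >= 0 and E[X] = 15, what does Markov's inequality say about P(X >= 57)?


Markov: P(X >= a) <= E[X]/a
P(X >= 57) <= 15/57 = 5/19

5/19


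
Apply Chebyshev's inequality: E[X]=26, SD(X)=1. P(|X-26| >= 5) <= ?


k = 5/1 = 5
Chebyshev: P(|X-mu| >= k*sigma) <= 1/k^2 = 1/5^2 = 1/25

1/25


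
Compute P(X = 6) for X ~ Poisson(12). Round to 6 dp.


P(X=6) = e^(-12) * 12^6 / 6!
≈ 0.000006144212353 * 2985984 / 720
≈ 0.025481

0.025481


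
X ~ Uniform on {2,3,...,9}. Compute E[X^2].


E[X^2] = (1/8) * sum(x^2 for x=2..9)
= 284/8 = 71/2

71/2


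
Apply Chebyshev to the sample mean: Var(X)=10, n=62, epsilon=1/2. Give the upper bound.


Var(Xbar) = Var(X)/n = 10/62
Chebyshev: P(|Xbar-mu| >= 1/2) <= Var(Xbar)/(1/2)^2 = (5/31)/(1/4) = 20/31

20/31


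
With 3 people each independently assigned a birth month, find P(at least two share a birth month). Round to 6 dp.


P(all different) = prod((12-i)/12 for i=0..2) = 0.763889
P(at least one match) = 1 - 0.763889 = 0.236111

0.236111


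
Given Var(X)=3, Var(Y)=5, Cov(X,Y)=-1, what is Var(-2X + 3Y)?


Var(-2X + 3Y) = (-2)^2*Var(X) + 3^2*Var(Y) + 2*(-2)*3*Cov(X,Y)
= 4*3 + 9*5 - 12*(-1)
= 12 + 45 + 12 = 69

69


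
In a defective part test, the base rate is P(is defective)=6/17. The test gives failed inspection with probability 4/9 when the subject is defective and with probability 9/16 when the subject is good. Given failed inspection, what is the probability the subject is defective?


P(A) = P(A|B)P(B) + P(A|B')P(B') = 4/9*6/17 + 9/16*11/17 = 25/48
P(B|A) = P(A|B)P(B)/P(A) = (8/51)/(25/48) = 128/425

128/425


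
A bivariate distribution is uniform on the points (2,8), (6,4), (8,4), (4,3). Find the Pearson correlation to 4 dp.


Cov(X,Y) = -2.7500, Var(X) = 5.0000, Var(Y) = 3.6875
rho = Cov/(sqrt(VarX)*sqrt(VarY)) = -0.6404

-0.6404


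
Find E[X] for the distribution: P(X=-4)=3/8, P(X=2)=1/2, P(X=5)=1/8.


E[X] = sum(x * P(x))
= -4*3/8 + 2*1/2 + 5*1/8
= 1/8

1/8


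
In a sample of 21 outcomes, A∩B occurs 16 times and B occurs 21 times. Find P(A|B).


P(A|B) = P(A∩B)/P(B) = (16/21)/(21/21) = 16/21

16/21


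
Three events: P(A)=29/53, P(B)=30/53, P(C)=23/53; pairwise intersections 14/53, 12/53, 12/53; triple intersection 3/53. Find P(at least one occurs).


P(A∪B∪C) = P(A)+P(B)+P(C) - P(AB)-P(AC)-P(BC) + P(ABC)
= 29/53+30/53+23/53 - 14/53-12/53-12/53 + 3/53
= 47/53

47/53


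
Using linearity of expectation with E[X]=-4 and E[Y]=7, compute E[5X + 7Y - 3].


E[5X + 7Y - 3] = 5*E[X] + 7*E[Y] - 3
= (5)*(-4) + (7)*(7) + (-3)
= -20 + 49 - 3 = 26

26


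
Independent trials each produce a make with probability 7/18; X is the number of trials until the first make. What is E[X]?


For geometric (trials until first success), E[X] = 1/p = 1/(7/18) = 18/7

18/7


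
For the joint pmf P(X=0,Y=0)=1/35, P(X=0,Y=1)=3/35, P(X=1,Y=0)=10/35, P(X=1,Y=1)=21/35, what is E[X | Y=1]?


P(Y=1) = 24/35
E[X|Y=1] = (0*3 + 1*21)/24 = 21/24 = 7/8

7/8


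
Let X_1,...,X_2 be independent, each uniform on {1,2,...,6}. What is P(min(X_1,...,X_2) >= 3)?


P(min >= 3) = P(all X_i >= 3) = (P(X_1 >= 3))^2
= (4/6)^2 = (2/3)^2 = 4/9

4/9


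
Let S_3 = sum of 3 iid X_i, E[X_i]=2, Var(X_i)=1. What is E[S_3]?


E[S_n] = n*E[X_1] = 3*2 = 6

6


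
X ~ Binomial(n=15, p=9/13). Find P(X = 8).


P(X=8) = C(15,8) * p^8 * (1-p)^7
= 6435 * 43046721/815730721 * 16384/62748517
= 349112351047680/3937376385699289

349112351047680/3937376385699289


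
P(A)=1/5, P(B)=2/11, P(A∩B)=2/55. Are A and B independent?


P(A)*P(B) = 1/5*2/11 = 2/55
P(A∩B) = 2/55, which equals P(A)P(B), so independent

Yes, A and B are independent


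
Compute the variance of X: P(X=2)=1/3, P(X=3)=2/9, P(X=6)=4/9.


E[X] = 4, E[X^2] = 58/3
Var(X) = E[X^2] - (E[X])^2 = 58/3 - (4)^2 = 10/3

10/3


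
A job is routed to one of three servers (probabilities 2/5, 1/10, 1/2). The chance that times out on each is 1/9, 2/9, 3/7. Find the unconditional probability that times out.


P(A) = P(A|B1)P(B1) + P(A|B2)P(B2) + P(A|B3)P(B3)
= 1/9*2/5 + 2/9*1/10 + 3/7*1/2
= 2/45 + 1/45 + 3/14 = 59/210

59/210


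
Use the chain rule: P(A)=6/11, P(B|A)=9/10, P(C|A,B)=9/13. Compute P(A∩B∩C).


P(A∩B∩C) = P(A) * P(B|A) * P(C|A∩B)
= 6/11 * 9/10 * 9/13
= 27/55 * 9/13 = 243/715

243/715


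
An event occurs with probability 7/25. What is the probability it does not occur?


P(A') = 1 - P(A) = 1 - 7/25 = 18/25

18/25


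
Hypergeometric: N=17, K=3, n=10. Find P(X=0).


P(X=0) = C(3,0)*C(14,10) / C(17,10)
= 1*1001 / 19448
= 1001/19448 = 7/136

7/136


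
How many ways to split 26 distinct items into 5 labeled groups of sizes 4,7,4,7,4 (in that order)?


26! = 403291461126605635584000000
Denominator: 4!=24 * 7!=5040 * 4!=24 * 7!=5040 * 4!=24
Coefficient = 403291461126605635584000000 / 351151718400 = 1148482094760000

1148482094760000


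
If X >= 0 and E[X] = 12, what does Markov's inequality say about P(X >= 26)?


Markov: P(X >= a) <= E[X]/a
P(X >= 26) <= 12/26 = 6/13

6/13


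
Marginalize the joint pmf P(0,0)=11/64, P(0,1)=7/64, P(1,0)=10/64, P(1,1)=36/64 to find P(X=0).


P(X=0) = P(0,0)+P(0,1) = 11/64 + 7/64 = 18/64 = 9/32

9/32


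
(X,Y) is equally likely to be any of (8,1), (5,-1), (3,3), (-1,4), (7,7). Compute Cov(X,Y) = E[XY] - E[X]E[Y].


E[X]=22/5, E[Y]=14/5, E[XY]=57/5
Cov(X,Y) = E[XY] - E[X]E[Y] = 57/5 - 22/5*14/5 = -23/25

-23/25


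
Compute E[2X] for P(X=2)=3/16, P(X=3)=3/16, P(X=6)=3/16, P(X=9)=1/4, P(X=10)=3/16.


E[2X] = sum(g(x)*P(x))
= 4*3/16 + 6*3/16 + 12*3/16 + 18*1/4 + 20*3/16
= 99/8

99/8


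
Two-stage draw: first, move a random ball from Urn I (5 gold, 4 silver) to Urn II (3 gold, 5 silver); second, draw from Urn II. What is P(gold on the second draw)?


P(transfer gold) = 5/9; P(transfer silver) = 4/9
If gold transferred: Urn II has 4 gold of 9, so P(gold|gold moved) = 4/9
If silver transferred: Urn II has 3 gold of 9, so P(gold|silver moved) = 1/3
By total probability: P(gold) = 5/9*4/9 + 4/9*1/3 = 32/81

32/81


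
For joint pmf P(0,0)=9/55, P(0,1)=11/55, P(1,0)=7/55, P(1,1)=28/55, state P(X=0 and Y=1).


Read from table: P(X=0, Y=1) = 11/55 = 1/5

1/5


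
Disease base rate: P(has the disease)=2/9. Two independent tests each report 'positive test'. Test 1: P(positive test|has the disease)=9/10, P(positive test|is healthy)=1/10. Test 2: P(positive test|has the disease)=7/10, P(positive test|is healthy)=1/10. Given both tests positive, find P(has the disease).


After test 1: P(+) = 9/10*2/9 + 1/10*7/9 = 5/18
P(B|+) = (1/5)/(5/18) = 18/25
After test 2 (use post1 as new prior): P(+) = 7/10*18/25 + 1/10*7/25 = 133/250
P(B|+,+) = (63/125)/(133/250) = 18/19

18/19


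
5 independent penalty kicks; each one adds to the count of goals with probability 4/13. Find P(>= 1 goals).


P(at least one) = 1 - P(none)
P(none) = (1 - 4/13)^5 = (9/13)^5 = 59049/371293
P(at least one) = 1 - 59049/371293 = 312244/371293

312244/371293


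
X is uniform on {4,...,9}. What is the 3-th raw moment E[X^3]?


E[X^3] = (1/6) * sum(x^3 for x=4..9)
= 1989/6 = 663/2

663/2


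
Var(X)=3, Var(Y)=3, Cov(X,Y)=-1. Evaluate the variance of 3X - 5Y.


Var(3X - 5Y) = 3^2*Var(X) + (-5)^2*Var(Y) + 2*3*(-5)*Cov(X,Y)
= 9*3 + 25*3 - 30*(-1)
= 27 + 75 + 30 = 132

132


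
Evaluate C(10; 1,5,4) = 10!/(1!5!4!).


10! = 3628800
Denominator: 1!=1 * 5!=120 * 4!=24
Coefficient = 3628800 / 2880 = 1260

1260


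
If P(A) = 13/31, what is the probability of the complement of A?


P(A') = 1 - P(A) = 1 - 13/31 = 18/31

18/31


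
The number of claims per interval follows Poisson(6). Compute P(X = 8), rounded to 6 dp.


P(X=8) = e^(-6) * 6^8 / 8!
≈ 0.002478752177 * 1679616 / 40320
≈ 0.103258

0.103258


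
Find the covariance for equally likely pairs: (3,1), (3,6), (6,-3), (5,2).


E[X]=17/4, E[Y]=3/2, E[XY]=13/4
Cov(X,Y) = E[XY] - E[X]E[Y] = 13/4 - 17/4*3/2 = -25/8

-25/8


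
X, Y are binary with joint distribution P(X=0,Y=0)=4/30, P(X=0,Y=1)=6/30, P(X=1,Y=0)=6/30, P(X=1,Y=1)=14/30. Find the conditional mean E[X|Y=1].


P(Y=1) = 20/30
E[X|Y=1] = (0*6 + 1*14)/20 = 14/20 = 7/10

7/10


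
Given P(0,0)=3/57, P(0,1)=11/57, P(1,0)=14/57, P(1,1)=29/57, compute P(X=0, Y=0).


Read from table: P(X=0, Y=0) = 3/57 = 1/19

1/19


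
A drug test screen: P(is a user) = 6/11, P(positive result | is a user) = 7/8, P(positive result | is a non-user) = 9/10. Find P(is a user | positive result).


P(A) = P(A|B)P(B) + P(A|B')P(B') = 7/8*6/11 + 9/10*5/11 = 39/44
P(B|A) = P(A|B)P(B)/P(A) = (21/44)/(39/44) = 7/13

7/13


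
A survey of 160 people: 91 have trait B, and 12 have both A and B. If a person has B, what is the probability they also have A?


P(A|B) = P(A∩B)/P(B) = (12/160)/(91/160) = 12/91

12/91


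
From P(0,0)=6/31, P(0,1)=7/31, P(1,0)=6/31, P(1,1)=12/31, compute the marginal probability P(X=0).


P(X=0) = P(0,0)+P(0,1) = 6/31 + 7/31 = 13/31

13/31


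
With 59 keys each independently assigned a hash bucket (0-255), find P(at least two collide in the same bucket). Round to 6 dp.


P(all different) = prod((256-i)/256 for i=0..58) = 0.000703
P(at least one match) = 1 - 0.000703 = 0.999297

0.999297


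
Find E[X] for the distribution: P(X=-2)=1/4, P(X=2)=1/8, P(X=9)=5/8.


E[X] = sum(x * P(x))
= -2*1/4 + 2*1/8 + 9*5/8
= 43/8

43/8


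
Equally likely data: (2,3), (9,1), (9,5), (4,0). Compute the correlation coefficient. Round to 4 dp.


Cov(X,Y) = 1.5000, Var(X) = 9.5000, Var(Y) = 3.6875
rho = Cov/(sqrt(VarX)*sqrt(VarY)) = 0.2534

0.2534


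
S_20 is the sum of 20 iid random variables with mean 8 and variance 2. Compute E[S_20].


E[S_n] = n*E[X_1] = 20*8 = 160

160


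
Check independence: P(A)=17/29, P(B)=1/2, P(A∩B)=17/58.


P(A)*P(B) = 17/29*1/2 = 17/58
P(A∩B) = 17/58, which equals P(A)P(B), so independent

Yes, A and B are independent


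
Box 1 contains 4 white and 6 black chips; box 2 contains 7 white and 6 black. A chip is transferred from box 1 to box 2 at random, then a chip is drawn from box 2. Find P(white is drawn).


P(transfer white) = 4/10 = 2/5; P(transfer black) = 3/5
If white transferred: Urn II has 8 white of 14, so P(white|white moved) = 4/7
If black transferred: Urn II has 7 white of 14, so P(white|black moved) = 1/2
By total probability: P(white) = 2/5*4/7 + 3/5*1/2 = 37/70

37/70


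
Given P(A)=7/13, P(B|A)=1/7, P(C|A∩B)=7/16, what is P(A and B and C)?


P(A∩B∩C) = P(A) * P(B|A) * P(C|A∩B)
= 7/13 * 1/7 * 7/16
= 1/13 * 7/16 = 7/208

7/208


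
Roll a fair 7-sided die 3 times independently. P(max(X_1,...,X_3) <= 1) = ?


P(max <= 1) = P(all X_i <= 1) = (P(X_1 <= 1))^3
= (1/7)^3 = 1/343

1/343


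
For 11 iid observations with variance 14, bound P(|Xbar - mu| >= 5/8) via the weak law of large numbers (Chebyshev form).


Var(Xbar) = Var(X)/n = 14/11
Chebyshev: P(|Xbar-mu| >= 5/8) <= Var(Xbar)/(5/8)^2 = (14/11)/(25/64) = 896/275
Bound exceeds 1, so trivial bound: 1

1


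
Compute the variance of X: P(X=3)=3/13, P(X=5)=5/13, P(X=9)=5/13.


E[X] = 79/13, E[X^2] = 557/13
Var(X) = E[X^2] - (E[X])^2 = 557/13 - (79/13)^2 = 1000/169

1000/169


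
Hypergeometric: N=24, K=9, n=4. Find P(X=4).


P(X=4) = C(9,4)*C(15,0) / C(24,4)
= 126*1 / 10626
= 126/10626 = 3/253

3/253


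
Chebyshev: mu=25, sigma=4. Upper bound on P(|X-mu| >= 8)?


k = 8/4 = 2
Chebyshev: P(|X-mu| >= k*sigma) <= 1/k^2 = 1/2^2 = 1/4

1/4


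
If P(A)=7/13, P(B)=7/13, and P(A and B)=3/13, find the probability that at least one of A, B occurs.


P(A∪B) = P(A) + P(B) - P(A∩B)
= 7/13 + 7/13 - 3/13 = 11/13

11/13


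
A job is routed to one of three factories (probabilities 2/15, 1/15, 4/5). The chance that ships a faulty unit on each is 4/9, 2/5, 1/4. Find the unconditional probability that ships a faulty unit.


P(A) = P(A|B1)P(B1) + P(A|B2)P(B2) + P(A|B3)P(B3)
= 4/9*2/15 + 2/5*1/15 + 1/4*4/5
= 8/135 + 2/75 + 1/5 = 193/675

193/675


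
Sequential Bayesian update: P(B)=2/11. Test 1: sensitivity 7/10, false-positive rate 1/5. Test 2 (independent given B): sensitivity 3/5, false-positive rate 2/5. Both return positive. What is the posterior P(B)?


After test 1: P(+) = 7/10*2/11 + 1/5*9/11 = 16/55
P(B|+) = (7/55)/(16/55) = 7/16
After test 2 (use post1 as new prior): P(+) = 3/5*7/16 + 2/5*9/16 = 39/80
P(B|+,+) = (21/80)/(39/80) = 7/13

7/13


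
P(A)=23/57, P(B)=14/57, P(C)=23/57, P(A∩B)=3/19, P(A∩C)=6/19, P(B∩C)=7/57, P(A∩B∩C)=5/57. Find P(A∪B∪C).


P(A∪B∪C) = P(A)+P(B)+P(C) - P(AB)-P(AC)-P(BC) + P(ABC)
= 23/57+14/57+23/57 - 3/19-6/19-7/57 + 5/57
= 31/57

31/57


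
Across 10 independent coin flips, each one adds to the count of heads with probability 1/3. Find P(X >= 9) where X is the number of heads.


P(X>=9) = P(X=9) + P(X=10)
= 20/59049 + 1/59049
= 7/19683

7/19683


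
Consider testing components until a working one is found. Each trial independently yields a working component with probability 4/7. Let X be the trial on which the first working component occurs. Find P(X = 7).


P(X=7) = (1-p)^6 * p = (3/7)^6 * 4/7
= 729/117649 * 4/7 = 2916/823543

2916/823543


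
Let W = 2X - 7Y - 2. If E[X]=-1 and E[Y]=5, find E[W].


E[2X - 7Y - 2] = 2*E[X] - 7*E[Y] - 2
= (2)*(-1) + (-7)*(5) + (-2)
= -2 - 35 - 2 = -39

-39


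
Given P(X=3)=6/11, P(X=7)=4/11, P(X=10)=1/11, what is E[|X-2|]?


E[|X-2|] = sum(g(x)*P(x))
= 1*6/11 + 5*4/11 + 8*1/11
= 34/11

34/11


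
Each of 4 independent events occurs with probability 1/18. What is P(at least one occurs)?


P(at least one) = 1 - P(none)
P(none) = (1 - 1/18)^4 = (17/18)^4 = 83521/104976
P(at least one) = 1 - 83521/104976 = 21455/104976

21455/104976
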